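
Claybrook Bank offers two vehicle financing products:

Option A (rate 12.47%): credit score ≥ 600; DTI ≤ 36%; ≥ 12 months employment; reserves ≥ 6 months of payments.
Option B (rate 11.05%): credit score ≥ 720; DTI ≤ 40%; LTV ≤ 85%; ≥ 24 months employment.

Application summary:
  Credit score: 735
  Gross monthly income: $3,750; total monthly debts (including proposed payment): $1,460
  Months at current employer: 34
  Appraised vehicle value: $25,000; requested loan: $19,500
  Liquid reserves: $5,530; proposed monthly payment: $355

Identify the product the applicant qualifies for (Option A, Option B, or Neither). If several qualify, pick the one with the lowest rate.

Option B

DTI = 1,460/3,750 = 38.9%.
LTV = 19,500/25,000 = 78%.
Reserves = 5,530/355 = 15.6 months.
Option A: score 735 ≥ 600; DTI 38.9% > 36%; employment 34 ≥ 12 mo; reserves 15.6 ≥ 6 mo → does not qualify.
Option B: score 735 ≥ 720; DTI 38.9% ≤ 40%; LTV 78% ≤ 85%; employment 34 ≥ 24 mo → qualifies.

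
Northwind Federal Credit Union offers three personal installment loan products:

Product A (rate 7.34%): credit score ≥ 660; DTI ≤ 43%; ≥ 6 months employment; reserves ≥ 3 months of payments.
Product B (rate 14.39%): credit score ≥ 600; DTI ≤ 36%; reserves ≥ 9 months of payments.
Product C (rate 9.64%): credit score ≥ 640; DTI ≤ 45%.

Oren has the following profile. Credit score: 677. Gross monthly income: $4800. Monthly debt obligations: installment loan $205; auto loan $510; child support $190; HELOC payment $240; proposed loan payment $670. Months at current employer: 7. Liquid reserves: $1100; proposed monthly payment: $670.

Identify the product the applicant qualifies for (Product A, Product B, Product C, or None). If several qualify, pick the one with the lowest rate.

Total debts = (205 + 510 + 190 + 240 + 670) = 1,815; DTI = 1,815/4,800 = 37.8%.
Reserves = 1,100/670 = 1.6 months.
Product A: score 677 ≥ 660; DTI 37.8% ≤ 43%; employment 7 ≥ 6 mo; reserves 1.6 < 3 mo → does not qualify.
Product B: score 677 ≥ 600; DTI 37.8% > 36%; reserves 1.6 < 9 mo → does not qualify.
Product C: score 677 ≥ 640; DTI 37.8% ≤ 45% → qualifies.

Product C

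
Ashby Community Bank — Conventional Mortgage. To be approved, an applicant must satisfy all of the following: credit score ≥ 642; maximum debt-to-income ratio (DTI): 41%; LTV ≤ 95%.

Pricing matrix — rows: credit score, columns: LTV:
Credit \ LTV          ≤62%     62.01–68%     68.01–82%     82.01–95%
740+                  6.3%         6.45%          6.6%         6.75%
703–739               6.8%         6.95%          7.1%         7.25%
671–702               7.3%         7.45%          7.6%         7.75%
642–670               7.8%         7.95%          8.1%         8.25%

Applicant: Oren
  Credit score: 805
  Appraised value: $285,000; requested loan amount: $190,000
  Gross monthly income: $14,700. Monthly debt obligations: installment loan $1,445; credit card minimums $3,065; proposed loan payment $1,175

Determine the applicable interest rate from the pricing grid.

Credit score 805 ≥ 642; Total monthly debts = (1,445 + 3,065 + 1,175) = 5,685. DTI: 5,685 ÷ 14,700 = 38.7%, within the 41% cap
LTV = 190,000/285,000 = 66.7% ≤ 95%
Score 805 is in the 740+ band; LTV 66.7% is in the 62.01–68% band → 6.45%.

6.45%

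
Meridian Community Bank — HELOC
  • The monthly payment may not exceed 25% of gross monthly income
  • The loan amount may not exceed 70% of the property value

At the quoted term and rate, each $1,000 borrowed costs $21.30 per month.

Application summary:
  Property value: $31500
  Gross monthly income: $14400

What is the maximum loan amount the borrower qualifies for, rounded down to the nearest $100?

$22,000

Payment cap: 25% × $14,400 = $3,600/month.
At $21.30 per $1,000, that supports 3,600/21.30 × 1,000 ≈ $169,014 → $169,000.
LTV cap: 70% × $31,500 = $22,050 → $22,000.
Binding constraint: loan-to-value.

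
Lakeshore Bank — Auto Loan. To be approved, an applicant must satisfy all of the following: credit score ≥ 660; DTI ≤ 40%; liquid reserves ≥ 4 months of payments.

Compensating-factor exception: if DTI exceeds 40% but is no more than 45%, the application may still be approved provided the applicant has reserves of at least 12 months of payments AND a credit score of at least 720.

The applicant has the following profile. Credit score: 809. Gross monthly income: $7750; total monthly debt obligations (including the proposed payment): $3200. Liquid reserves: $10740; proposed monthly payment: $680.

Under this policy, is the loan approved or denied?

Credit score 809 ≥ 660 (meets base)
DTI: 3,200 ÷ 7,750 = 41.3%, over the 40% base limit.
Reserves: 10,740 ÷ 680 = 15.8 months (meets 4-month minimum)
41.3% falls in the override range (40%–45%), so the compensating-factor test applies.
Override check — reserves: 15.8 mo (ok); score: 809 (ok).
Both override conditions satisfied; DTI exception granted.

Approved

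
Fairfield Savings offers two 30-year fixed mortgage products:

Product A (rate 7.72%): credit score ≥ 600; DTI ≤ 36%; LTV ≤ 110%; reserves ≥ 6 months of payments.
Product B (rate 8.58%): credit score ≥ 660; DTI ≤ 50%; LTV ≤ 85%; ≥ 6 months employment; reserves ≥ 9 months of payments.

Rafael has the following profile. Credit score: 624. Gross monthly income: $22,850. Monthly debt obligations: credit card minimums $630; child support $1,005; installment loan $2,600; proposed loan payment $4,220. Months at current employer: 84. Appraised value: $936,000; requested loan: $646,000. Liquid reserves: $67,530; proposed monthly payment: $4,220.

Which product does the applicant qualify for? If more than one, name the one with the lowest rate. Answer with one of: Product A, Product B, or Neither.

Neither

Total debts = (630 + 1,005 + 2,600 + 4,220) = 8,455; DTI = 8,455/22,850 = 37%.
LTV = 646,000/936,000 = 69%.
Reserves = 67,530/4,220 = 16.0 months.
Product A: score 624 ≥ 600; DTI 37% > 36%; LTV 69% ≤ 110%; reserves 16.0 ≥ 6 mo → does not qualify.
Product B: score 624 < 660; DTI 37% ≤ 50%; LTV 69% ≤ 85%; employment 84 ≥ 6 mo; reserves 16.0 ≥ 9 mo → does not qualify.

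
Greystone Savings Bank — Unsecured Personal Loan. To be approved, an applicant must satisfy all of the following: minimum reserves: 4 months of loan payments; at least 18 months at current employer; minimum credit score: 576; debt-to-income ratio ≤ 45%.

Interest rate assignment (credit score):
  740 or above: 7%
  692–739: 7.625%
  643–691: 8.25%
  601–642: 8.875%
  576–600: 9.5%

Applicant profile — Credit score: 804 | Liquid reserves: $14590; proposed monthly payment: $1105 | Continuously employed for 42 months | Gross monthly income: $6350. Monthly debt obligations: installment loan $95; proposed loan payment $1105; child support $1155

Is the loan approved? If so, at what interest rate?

Approved at 7%

Credit score 804 ≥ 576 (meets minimum)
Employment 42 ≥ 18 months
Reserves = 14,590/1,105 = 13.2 months ≥ 4
Total monthly debts = (95 + 1,105 + 1,155) = 2,355. DTI = 2,355/6,350 = 37.1% ≤ 45%
All requirements met. Score 804 falls in the 740 or above tier → 7%.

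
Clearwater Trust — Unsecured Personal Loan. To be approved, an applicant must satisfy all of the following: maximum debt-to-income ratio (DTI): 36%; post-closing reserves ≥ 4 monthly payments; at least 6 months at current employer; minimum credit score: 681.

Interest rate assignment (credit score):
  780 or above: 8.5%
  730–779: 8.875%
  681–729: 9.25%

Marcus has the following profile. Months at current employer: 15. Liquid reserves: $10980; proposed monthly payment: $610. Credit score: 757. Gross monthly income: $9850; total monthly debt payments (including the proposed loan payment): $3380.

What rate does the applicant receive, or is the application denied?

Approved at 8.875%

Credit score 757 ≥ 681 (meets minimum)
Liquid reserves cover 10,980/610 = 18.0 months — ≥ 4 required
Employment 15 ≥ 6 months
DTI = 3,380/9,850 = 34.3% ≤ 36%
All requirements met. Score 757 falls in the 730–779 tier → 8.875%.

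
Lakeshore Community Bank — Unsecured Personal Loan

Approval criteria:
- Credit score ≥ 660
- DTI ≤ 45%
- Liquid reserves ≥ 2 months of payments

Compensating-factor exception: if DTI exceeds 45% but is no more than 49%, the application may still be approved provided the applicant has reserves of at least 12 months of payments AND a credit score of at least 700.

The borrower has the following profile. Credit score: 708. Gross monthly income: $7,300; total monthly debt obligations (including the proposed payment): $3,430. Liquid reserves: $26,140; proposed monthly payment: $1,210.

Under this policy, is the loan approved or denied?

Credit score 708 ≥ 660 (meets base)
DTI: 3,430 ÷ 7,300 = 47%, over the 45% base limit.
Reserves: 26,140 ÷ 1,210 = 21.6 months (meets 2-month minimum)
47% falls in the override range (45%–49%), so the compensating-factor test applies.
Reserves 21.6 ≥ 12 months; credit score 708 ≥ 700.
Both compensating conditions met → exception applies.

Approved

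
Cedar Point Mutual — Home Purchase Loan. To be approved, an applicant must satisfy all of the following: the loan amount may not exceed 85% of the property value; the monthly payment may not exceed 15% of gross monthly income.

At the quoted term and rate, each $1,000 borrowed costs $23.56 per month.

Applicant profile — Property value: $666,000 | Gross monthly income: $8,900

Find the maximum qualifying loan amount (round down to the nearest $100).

Payment cap: 15% × $8,900 = $1,335/month.
At $23.56 per $1,000, that supports 1,335/23.56 × 1,000 ≈ $56,663 → $56,600.
LTV cap: 85% × $666,000 = $566,100 → $566,100.
Binding constraint: payment-to-income.

$56,600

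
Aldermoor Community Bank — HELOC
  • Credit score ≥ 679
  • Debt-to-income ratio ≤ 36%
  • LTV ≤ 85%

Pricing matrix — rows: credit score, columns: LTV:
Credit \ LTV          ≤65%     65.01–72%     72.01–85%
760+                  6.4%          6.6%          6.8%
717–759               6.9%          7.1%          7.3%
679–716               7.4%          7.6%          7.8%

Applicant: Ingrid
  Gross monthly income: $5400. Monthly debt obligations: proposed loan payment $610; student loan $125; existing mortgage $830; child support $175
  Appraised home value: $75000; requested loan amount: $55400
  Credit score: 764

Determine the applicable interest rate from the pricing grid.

6.8%

Credit score 764 ≥ 679; Total monthly debts = (610 + 125 + 830 + 175) = 1,740. Debt-to-income = 1,740/5,400 = 32.2% — meets 36% limit
LTV = 55,400/75,000 = 73.9% ≤ 85%
Row: 764 falls in 760+. Column: 73.9% falls in 72.01–85%. Rate = 6.8%.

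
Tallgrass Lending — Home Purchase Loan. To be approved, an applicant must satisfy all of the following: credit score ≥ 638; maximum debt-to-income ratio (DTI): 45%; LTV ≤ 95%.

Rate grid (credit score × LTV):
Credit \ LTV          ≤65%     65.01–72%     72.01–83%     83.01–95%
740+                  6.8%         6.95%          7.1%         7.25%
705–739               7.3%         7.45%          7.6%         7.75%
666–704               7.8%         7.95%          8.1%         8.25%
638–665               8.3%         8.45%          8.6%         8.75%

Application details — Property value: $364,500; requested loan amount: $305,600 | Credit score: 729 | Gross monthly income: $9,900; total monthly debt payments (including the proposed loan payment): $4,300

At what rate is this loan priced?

Credit score 729 ≥ 638; DTI: 4,300 ÷ 9,900 = 43.4%, within the 45% cap
LTV = 305,600/364,500 = 83.8% ≤ 95%
Row: 729 falls in 705–739. Column: 83.8% falls in 83.01–95%. Rate = 7.75%.

7.75%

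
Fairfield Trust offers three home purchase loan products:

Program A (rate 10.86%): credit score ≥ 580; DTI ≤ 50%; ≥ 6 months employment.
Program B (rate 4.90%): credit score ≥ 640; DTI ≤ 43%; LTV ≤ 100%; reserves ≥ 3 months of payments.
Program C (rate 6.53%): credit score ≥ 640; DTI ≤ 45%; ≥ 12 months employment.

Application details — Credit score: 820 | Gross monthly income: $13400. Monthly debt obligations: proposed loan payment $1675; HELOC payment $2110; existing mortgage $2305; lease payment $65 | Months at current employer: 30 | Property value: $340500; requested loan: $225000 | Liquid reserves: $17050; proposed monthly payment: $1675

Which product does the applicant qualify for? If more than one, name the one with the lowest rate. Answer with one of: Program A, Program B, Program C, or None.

Total debts = (1,675 + 2,110 + 2,305 + 65) = 6,155; DTI = 6,155/13,400 = 45.9%.
LTV = 225,000/340,500 = 66.1%.
Reserves = 17,050/1,675 = 10.2 months.
Program A: score 820 ≥ 580; DTI 45.9% ≤ 50%; employment 30 ≥ 6 mo → qualifies.
Program B: score 820 ≥ 640; DTI 45.9% > 43%; LTV 66.1% ≤ 100%; reserves 10.2 ≥ 3 mo → does not qualify.
Program C: score 820 ≥ 640; DTI 45.9% > 45%; employment 30 ≥ 12 mo → does not qualify.

Program A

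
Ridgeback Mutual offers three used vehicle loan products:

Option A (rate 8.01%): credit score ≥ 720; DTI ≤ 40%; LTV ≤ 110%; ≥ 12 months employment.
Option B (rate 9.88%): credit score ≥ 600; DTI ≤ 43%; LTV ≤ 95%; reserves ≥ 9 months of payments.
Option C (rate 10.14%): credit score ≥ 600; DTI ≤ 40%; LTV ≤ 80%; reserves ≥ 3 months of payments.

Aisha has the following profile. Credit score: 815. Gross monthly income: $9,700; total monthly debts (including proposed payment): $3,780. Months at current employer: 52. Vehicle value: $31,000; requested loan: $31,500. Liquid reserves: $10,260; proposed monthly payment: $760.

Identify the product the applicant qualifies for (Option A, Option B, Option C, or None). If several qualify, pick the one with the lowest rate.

DTI = 3,780/9,700 = 39%.
LTV = 31,500/31,000 = 101.6%.
Reserves = 10,260/760 = 13.5 months.
Option A: score 815 ≥ 720; DTI 39% ≤ 40%; LTV 101.6% ≤ 110%; employment 52 ≥ 12 mo → qualifies.
Option B: score 815 ≥ 600; DTI 39% ≤ 43%; LTV 101.6% > 95%; reserves 13.5 ≥ 9 mo → does not qualify.
Option C: score 815 ≥ 600; DTI 39% ≤ 40%; LTV 101.6% > 80%; reserves 13.5 ≥ 3 mo → does not qualify.

Option A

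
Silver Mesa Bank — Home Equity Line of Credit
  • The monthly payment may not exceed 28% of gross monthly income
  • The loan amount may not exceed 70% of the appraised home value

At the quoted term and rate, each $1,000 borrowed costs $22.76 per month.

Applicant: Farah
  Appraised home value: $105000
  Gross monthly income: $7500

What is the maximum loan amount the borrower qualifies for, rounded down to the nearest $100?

Payment cap: 28% × $7,500 = $2,100/month.
At $22.76 per $1,000, that supports 2,100/22.76 × 1,000 ≈ $92,267 → $92,200.
LTV cap: 70% × $105,000 = $73,500 → $73,500.
Binding constraint: loan-to-value.

$73,500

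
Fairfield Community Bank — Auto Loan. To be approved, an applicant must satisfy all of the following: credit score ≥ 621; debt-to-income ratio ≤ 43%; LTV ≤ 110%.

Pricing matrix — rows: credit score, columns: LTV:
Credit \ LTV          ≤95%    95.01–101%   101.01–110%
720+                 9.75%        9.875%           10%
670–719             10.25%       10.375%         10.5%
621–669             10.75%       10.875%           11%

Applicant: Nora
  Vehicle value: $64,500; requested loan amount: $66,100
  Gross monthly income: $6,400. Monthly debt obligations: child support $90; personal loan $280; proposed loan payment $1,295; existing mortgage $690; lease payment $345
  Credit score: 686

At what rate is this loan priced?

Credit score 686 ≥ 621; Total monthly debts = (90 + 280 + 1,295 + 690 + 345) = 2,700. DTI = 2,700/6,400 = 42.2% ≤ 43%
Loan-to-value = 66,100/64,500 = 102.5% — pass (110% max)
Row: 686 falls in 670–719. Column: 102.5% falls in 101.01–110%. Rate = 10.5%.

10.5%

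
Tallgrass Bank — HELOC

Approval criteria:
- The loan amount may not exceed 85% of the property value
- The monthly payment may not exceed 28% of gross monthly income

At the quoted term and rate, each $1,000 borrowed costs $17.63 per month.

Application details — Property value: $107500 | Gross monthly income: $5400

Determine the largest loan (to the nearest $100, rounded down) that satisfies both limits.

$85,700

Payment cap: 28% × $5,400 = $1,512/month.
At $17.63 per $1,000, that supports 1,512/17.63 × 1,000 ≈ $85,762 → $85,700.
LTV cap: 85% × $107,500 = $91,375 → $91,300.
Binding constraint: payment-to-income.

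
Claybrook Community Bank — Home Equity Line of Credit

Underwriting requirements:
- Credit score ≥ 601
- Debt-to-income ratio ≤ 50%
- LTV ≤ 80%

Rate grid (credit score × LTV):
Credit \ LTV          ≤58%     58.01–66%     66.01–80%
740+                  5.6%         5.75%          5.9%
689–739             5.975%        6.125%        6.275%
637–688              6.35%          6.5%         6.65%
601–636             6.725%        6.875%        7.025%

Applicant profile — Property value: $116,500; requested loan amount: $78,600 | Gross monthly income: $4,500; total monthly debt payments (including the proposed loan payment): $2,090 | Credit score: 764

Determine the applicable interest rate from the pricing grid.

5.9%

Credit score 764 ≥ 601; Debt-to-income = 2,090/4,500 = 46.4% — meets 50% limit
LTV: 78,600 ÷ 116,500 = 67.5%, within 80% cap
Row: 764 falls in 740+. Column: 67.5% falls in 66.01–80%. Rate = 5.9%.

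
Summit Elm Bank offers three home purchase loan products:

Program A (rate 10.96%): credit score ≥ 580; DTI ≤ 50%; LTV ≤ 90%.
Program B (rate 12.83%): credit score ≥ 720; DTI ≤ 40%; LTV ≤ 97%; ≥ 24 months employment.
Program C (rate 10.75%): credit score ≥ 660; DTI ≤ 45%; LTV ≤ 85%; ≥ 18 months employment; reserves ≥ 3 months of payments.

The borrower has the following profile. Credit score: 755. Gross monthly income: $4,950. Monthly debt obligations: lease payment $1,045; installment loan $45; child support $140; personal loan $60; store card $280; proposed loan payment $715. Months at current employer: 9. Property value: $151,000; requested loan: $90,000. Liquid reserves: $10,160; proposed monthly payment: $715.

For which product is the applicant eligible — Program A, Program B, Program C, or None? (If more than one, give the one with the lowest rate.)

Total debts = (1,045 + 45 + 140 + 60 + 280 + 715) = 2,285; DTI = 2,285/4,950 = 46.2%.
LTV = 90,000/151,000 = 59.6%.
Reserves = 10,160/715 = 14.2 months.
Program A: score 755 ≥ 580; DTI 46.2% ≤ 50%; LTV 59.6% ≤ 90% → qualifies.
Program B: score 755 ≥ 720; DTI 46.2% > 40%; LTV 59.6% ≤ 97%; employment 9 < 24 mo → does not qualify.
Program C: score 755 ≥ 660; DTI 46.2% > 45%; LTV 59.6% ≤ 85%; employment 9 < 18 mo; reserves 14.2 ≥ 3 mo → does not qualify.

Program A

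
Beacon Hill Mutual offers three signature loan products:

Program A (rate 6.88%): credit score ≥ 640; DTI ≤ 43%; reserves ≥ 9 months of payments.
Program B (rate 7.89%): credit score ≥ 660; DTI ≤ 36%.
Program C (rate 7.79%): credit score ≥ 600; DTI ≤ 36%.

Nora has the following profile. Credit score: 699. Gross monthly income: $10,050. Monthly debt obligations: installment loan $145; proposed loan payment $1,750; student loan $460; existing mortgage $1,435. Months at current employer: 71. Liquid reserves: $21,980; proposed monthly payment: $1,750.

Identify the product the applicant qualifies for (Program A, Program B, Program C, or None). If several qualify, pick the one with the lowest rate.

Program A

Total debts = (145 + 1,750 + 460 + 1,435) = 3,790; DTI = 3,790/10,050 = 37.7%.
Reserves = 21,980/1,750 = 12.6 months.
Program A: score 699 ≥ 640; DTI 37.7% ≤ 43%; reserves 12.6 ≥ 9 mo → qualifies.
Program B: score 699 ≥ 660; DTI 37.7% > 36% → does not qualify.
Program C: score 699 ≥ 600; DTI 37.7% > 36% → does not qualify.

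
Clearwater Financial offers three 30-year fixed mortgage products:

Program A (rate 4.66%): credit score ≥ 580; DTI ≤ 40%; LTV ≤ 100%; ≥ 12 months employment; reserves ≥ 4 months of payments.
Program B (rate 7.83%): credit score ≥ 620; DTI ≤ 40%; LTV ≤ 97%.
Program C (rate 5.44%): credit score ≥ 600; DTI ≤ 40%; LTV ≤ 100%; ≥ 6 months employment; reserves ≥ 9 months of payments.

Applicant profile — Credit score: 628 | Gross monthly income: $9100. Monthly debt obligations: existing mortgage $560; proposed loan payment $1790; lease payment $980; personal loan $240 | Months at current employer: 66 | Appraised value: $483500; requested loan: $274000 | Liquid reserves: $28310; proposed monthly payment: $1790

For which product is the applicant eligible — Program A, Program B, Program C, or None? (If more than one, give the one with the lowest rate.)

Program A

Total debts = (560 + 1,790 + 980 + 240) = 3,570; DTI = 3,570/9,100 = 39.2%.
LTV = 274,000/483,500 = 56.7%.
Reserves = 28,310/1,790 = 15.8 months.
Program A: score 628 ≥ 580; DTI 39.2% ≤ 40%; LTV 56.7% ≤ 100%; employment 66 ≥ 12 mo; reserves 15.8 ≥ 4 mo → qualifies.
Program B: score 628 ≥ 620; DTI 39.2% ≤ 40%; LTV 56.7% ≤ 97% → qualifies.
Program C: score 628 ≥ 600; DTI 39.2% ≤ 40%; LTV 56.7% ≤ 100%; employment 66 ≥ 6 mo; reserves 15.8 ≥ 9 mo → qualifies.
Qualifying: Program A, Program B, Program C. Lowest rate is 4.66% → Program A.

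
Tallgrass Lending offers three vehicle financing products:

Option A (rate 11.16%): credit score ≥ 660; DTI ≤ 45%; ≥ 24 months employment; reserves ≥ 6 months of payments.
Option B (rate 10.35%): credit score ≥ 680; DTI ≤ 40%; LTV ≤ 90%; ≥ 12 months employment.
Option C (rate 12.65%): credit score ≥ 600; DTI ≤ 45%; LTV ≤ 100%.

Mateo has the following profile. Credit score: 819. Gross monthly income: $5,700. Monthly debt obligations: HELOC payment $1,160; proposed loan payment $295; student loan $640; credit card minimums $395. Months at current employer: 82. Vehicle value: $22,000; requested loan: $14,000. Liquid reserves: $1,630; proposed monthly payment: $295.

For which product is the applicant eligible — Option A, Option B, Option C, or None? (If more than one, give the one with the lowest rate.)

Option C

Total debts = (1,160 + 295 + 640 + 395) = 2,490; DTI = 2,490/5,700 = 43.7%.
LTV = 14,000/22,000 = 63.6%.
Reserves = 1,630/295 = 5.5 months.
Option A: score 819 ≥ 660; DTI 43.7% ≤ 45%; employment 82 ≥ 24 mo; reserves 5.5 < 6 mo → does not qualify.
Option B: score 819 ≥ 680; DTI 43.7% > 40%; LTV 63.6% ≤ 90%; employment 82 ≥ 12 mo → does not qualify.
Option C: score 819 ≥ 600; DTI 43.7% ≤ 45%; LTV 63.6% ≤ 100% → qualifies.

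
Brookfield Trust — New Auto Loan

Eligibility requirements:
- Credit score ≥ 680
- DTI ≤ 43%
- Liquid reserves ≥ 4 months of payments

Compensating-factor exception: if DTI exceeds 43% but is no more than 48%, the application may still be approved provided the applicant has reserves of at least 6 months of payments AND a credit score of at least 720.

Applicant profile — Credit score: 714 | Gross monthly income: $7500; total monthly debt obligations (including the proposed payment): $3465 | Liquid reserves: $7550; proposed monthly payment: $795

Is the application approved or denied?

Credit score 714 ≥ 680 (meets base)
DTI = 3,465/7,500 = 46.2% > 43% — standard DTI limit exceeded.
Liquid reserves cover 7,550/795 = 9.5 months — ≥ 4 required
46.2% falls in the override range (43%–48%), so the compensating-factor test applies.
Reserves 9.5 ≥ 6 months; credit score 714 < 720.
Override conditions not both satisfied; exception does not apply.

Denied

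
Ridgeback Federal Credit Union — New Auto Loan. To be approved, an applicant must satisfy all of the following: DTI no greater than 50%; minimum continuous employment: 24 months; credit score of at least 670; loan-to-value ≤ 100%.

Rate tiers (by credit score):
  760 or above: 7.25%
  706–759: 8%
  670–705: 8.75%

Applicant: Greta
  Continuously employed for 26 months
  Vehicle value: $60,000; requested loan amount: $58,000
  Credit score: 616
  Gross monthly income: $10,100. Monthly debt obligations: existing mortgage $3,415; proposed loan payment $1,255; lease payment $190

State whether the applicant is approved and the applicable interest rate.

Denied

Credit score 616 < 670 (below minimum)
Loan-to-value = 58,000/60,000 = 96.7% — pass (100% max)
Employment 26 ≥ 24 months
Total monthly debts = (3,415 + 1,255 + 190) = 4,860. Debt-to-income = 4,860/10,100 = 48.1% — meets 50% limit
Not all requirements met → denied.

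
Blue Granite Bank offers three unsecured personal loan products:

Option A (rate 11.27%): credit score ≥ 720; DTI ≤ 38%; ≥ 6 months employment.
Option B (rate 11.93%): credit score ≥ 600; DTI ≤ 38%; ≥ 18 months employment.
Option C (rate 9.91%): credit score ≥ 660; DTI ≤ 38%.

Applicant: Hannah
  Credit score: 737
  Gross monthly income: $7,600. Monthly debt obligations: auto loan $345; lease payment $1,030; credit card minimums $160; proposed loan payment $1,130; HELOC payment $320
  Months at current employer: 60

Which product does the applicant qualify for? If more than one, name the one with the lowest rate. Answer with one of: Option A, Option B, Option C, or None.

Total debts = (345 + 1,030 + 160 + 1,130 + 320) = 2,985; DTI = 2,985/7,600 = 39.3%.
Option A: score 737 ≥ 720; DTI 39.3% > 38%; employment 60 ≥ 6 mo → does not qualify.
Option B: score 737 ≥ 600; DTI 39.3% > 38%; employment 60 ≥ 18 mo → does not qualify.
Option C: score 737 ≥ 660; DTI 39.3% > 38% → does not qualify.

None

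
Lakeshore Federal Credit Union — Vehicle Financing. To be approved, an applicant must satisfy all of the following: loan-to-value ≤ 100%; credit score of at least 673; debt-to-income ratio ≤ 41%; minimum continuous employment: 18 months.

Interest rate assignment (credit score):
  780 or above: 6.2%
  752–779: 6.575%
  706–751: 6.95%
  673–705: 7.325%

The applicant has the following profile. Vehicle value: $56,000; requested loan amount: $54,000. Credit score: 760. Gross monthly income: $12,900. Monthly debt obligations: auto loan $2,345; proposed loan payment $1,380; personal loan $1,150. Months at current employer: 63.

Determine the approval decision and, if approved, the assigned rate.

Credit score 760 ≥ 673 (meets minimum)
LTV: 54,000 ÷ 56,000 = 96.4%, within 100% cap
Total monthly debts = (2,345 + 1,380 + 1,150) = 4,875. Debt-to-income = 4,875/12,900 = 37.8% — meets 41% limit
Employment 63 ≥ 18 months
All requirements met. Score 760 falls in the 752–779 tier → 6.575%.

Approved at 6.575%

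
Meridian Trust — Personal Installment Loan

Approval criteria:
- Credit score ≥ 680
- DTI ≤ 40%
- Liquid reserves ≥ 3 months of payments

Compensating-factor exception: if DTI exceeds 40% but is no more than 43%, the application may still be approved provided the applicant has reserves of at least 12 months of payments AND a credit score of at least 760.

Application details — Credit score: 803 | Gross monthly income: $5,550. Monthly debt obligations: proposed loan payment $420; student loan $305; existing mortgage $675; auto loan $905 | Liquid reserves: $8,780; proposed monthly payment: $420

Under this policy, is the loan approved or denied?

Credit score 803 ≥ 680 (meets base)
Total debts = (420 + 305 + 675 + 905) = 2,305. DTI: 2,305 ÷ 5,550 = 41.5%, over the 40% base limit.
Reserves = 8,780/420 = 20.9 months ≥ 3
41.5% falls in the override range (40%–43%), so the compensating-factor test applies.
Reserves 20.9 ≥ 12 months; credit score 803 ≥ 760.
Both compensating conditions met → exception applies.

Approved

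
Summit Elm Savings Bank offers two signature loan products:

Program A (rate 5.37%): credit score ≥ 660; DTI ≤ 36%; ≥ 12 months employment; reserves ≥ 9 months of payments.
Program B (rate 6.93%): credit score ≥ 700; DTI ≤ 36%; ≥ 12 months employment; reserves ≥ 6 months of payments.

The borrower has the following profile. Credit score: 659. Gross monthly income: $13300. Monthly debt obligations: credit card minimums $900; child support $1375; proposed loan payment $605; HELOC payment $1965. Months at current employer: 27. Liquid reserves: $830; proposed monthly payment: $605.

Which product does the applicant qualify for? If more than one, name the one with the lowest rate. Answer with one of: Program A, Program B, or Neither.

Total debts = (900 + 1,375 + 605 + 1,965) = 4,845; DTI = 4,845/13,300 = 36.4%.
Reserves = 830/605 = 1.4 months.
Program A: score 659 < 660; DTI 36.4% > 36%; employment 27 ≥ 12 mo; reserves 1.4 < 9 mo → does not qualify.
Program B: score 659 < 700; DTI 36.4% > 36%; employment 27 ≥ 12 mo; reserves 1.4 < 6 mo → does not qualify.

Neither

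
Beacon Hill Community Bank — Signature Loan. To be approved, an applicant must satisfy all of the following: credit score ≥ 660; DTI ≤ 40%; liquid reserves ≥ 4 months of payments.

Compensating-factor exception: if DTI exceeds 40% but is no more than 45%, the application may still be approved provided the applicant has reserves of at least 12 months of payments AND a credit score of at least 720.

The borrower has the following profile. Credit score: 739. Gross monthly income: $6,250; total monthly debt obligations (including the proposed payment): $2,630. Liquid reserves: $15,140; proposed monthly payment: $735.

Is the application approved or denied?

Approved

Credit score 739 ≥ 660 (meets base)
DTI: 2,630 ÷ 6,250 = 42.1%, over the 40% base limit.
Reserves = 15,140/735 = 20.6 months ≥ 4
42.1% falls in the override range (40%–45%), so the compensating-factor test applies.
Override check — reserves: 20.6 mo (ok); score: 739 (ok).
Both override conditions satisfied; DTI exception granted.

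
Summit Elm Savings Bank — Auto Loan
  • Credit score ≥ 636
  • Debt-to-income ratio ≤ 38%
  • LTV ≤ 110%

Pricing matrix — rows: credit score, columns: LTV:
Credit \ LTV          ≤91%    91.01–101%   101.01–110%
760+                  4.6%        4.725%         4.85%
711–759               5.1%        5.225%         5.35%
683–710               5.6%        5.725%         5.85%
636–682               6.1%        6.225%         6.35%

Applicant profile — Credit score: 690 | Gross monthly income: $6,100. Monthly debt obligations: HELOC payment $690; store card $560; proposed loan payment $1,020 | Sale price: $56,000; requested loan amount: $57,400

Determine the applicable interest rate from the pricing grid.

Credit score 690 ≥ 636; Total monthly debts = (690 + 560 + 1,020) = 2,270. Debt-to-income = 2,270/6,100 = 37.2% — meets 38% limit
LTV: 57,400 ÷ 56,000 = 102.5%, within 110% cap
Score 690 is in the 683–710 band; LTV 102.5% is in the 101.01–110% band → 5.85%.

5.85%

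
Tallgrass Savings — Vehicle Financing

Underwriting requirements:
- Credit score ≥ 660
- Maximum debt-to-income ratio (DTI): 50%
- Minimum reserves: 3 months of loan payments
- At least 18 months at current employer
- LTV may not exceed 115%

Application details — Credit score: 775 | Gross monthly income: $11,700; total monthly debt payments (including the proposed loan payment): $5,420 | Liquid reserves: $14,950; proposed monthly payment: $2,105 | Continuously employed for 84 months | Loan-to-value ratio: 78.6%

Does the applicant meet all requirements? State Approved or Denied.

Approved

Credit score 775 ≥ 660 (meets)
Debt-to-income = 5,420/11,700 = 46.3% — meets 50% limit
Reserves: 14,950 ÷ 2,105 = 7.1 months (meets 3-month minimum)
Employment 84 ≥ 18 months
LTV 78.6% — within 115%
All criteria satisfied.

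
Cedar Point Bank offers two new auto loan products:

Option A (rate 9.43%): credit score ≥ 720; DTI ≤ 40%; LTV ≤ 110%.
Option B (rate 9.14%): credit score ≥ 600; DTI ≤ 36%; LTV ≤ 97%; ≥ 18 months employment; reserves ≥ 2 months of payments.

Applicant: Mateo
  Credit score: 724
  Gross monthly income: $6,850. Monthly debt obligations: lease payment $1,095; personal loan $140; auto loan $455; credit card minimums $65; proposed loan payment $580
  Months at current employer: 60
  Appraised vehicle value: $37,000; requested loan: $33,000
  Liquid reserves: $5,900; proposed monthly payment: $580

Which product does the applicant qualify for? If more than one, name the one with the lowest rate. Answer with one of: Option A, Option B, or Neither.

Option B

Total debts = (1,095 + 140 + 455 + 65 + 580) = 2,335; DTI = 2,335/6,850 = 34.1%.
LTV = 33,000/37,000 = 89.2%.
Reserves = 5,900/580 = 10.2 months.
Option A: score 724 ≥ 720; DTI 34.1% ≤ 40%; LTV 89.2% ≤ 110% → qualifies.
Option B: score 724 ≥ 600; DTI 34.1% ≤ 36%; LTV 89.2% ≤ 97%; employment 60 ≥ 18 mo; reserves 10.2 ≥ 2 mo → qualifies.
Qualifying: Option A, Option B. Lowest rate is 9.14% → Option B.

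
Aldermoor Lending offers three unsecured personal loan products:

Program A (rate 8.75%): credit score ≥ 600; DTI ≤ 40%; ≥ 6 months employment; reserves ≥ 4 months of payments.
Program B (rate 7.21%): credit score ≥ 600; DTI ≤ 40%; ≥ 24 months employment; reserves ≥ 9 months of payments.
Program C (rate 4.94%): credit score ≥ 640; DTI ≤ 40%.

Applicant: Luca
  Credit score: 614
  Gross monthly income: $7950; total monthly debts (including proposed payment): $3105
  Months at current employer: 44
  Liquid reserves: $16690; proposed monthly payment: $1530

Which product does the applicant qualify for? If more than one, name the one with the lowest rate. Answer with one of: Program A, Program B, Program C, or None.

Program B

DTI = 3,105/7,950 = 39.1%.
Reserves = 16,690/1,530 = 10.9 months.
Program A: score 614 ≥ 600; DTI 39.1% ≤ 40%; employment 44 ≥ 6 mo; reserves 10.9 ≥ 4 mo → qualifies.
Program B: score 614 ≥ 600; DTI 39.1% ≤ 40%; employment 44 ≥ 24 mo; reserves 10.9 ≥ 9 mo → qualifies.
Program C: score 614 < 640; DTI 39.1% ≤ 40% → does not qualify.
Qualifying: Program A, Program B. Lowest rate is 7.21% → Program B.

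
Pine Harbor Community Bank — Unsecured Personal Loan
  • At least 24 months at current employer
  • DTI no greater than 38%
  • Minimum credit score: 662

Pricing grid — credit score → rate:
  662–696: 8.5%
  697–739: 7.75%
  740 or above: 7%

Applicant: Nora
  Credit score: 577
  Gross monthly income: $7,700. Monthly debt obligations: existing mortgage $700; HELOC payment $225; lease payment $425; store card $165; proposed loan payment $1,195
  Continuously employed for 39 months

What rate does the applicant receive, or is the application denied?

Denied

Credit score 577 < 662 (below minimum)
Employment 39 ≥ 24 months
Total monthly debts = (700 + 225 + 425 + 165 + 1,195) = 2,710. DTI = 2,710/7,700 = 35.2% ≤ 38%
Not all requirements met → denied.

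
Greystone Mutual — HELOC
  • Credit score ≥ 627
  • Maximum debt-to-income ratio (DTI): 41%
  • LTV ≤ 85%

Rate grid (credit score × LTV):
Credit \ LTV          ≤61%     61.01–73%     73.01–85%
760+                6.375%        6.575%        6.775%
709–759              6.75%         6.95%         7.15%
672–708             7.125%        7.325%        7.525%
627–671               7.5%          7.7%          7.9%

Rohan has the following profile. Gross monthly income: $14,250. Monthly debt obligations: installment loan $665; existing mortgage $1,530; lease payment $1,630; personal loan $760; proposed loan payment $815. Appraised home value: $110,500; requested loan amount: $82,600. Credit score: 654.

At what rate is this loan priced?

Credit score 654 ≥ 627; Total monthly debts = (665 + 1,530 + 1,630 + 760 + 815) = 5,400. Debt-to-income = 5,400/14,250 = 37.9% — meets 41% limit
LTV: 82,600 ÷ 110,500 = 74.8%, within 85% cap
Credit 654 → row 627–671; LTV 74.8% → column 73.01–85%. Grid cell → 7.9%.

7.9%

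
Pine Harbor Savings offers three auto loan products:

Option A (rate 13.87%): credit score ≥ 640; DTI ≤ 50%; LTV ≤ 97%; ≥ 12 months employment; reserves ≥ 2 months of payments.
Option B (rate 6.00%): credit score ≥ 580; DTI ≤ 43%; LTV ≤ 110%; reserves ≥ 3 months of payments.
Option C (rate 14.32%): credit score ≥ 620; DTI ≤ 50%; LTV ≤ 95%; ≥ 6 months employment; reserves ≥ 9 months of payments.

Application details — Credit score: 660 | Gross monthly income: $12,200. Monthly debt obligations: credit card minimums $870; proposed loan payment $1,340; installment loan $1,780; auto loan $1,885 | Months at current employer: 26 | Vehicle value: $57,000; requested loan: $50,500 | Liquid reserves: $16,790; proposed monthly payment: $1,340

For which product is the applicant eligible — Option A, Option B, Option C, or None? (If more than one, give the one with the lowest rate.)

Total debts = (870 + 1,340 + 1,780 + 1,885) = 5,875; DTI = 5,875/12,200 = 48.2%.
LTV = 50,500/57,000 = 88.6%.
Reserves = 16,790/1,340 = 12.5 months.
Option A: score 660 ≥ 640; DTI 48.2% ≤ 50%; LTV 88.6% ≤ 97%; employment 26 ≥ 12 mo; reserves 12.5 ≥ 2 mo → qualifies.
Option B: score 660 ≥ 580; DTI 48.2% > 43%; LTV 88.6% ≤ 110%; reserves 12.5 ≥ 3 mo → does not qualify.
Option C: score 660 ≥ 620; DTI 48.2% ≤ 50%; LTV 88.6% ≤ 95%; employment 26 ≥ 6 mo; reserves 12.5 ≥ 9 mo → qualifies.
Qualifying: Option A, Option C. Lowest rate is 13.87% → Option A.

Option A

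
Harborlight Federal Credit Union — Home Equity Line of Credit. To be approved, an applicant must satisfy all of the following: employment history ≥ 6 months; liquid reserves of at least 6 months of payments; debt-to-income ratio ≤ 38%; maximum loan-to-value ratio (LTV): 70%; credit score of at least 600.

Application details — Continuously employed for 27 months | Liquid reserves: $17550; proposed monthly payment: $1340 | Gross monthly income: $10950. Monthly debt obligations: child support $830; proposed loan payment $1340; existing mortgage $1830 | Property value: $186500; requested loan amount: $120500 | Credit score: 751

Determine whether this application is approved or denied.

Approved

Employment 27 ≥ 6 months
Reserves = 17,550/1,340 = 13.1 months ≥ 6
Total monthly debts = (830 + 1,340 + 1,830) = 4,000. DTI = 4,000/10,950 = 36.5% ≤ 38%
Loan-to-value = 120,500/186,500 = 64.6% — pass (70% max)
Credit score 751 ≥ 600 (meets)
All criteria satisfied.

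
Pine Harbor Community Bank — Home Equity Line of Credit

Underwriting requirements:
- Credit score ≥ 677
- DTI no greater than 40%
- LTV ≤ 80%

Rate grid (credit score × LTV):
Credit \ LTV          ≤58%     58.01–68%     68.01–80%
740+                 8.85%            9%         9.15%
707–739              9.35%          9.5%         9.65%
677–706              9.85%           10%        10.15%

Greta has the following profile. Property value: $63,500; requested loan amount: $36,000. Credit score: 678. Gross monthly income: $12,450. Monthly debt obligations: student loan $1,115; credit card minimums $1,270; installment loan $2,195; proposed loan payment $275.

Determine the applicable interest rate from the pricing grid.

Credit score 678 ≥ 677; Total monthly debts = (1,115 + 1,270 + 2,195 + 275) = 4,855. DTI: 4,855 ÷ 12,450 = 39%, within the 40% cap
Loan-to-value = 36,000/63,500 = 56.7% — pass (80% max)
Credit 678 → row 677–706; LTV 56.7% → column ≤58%. Grid cell → 9.85%.

9.85%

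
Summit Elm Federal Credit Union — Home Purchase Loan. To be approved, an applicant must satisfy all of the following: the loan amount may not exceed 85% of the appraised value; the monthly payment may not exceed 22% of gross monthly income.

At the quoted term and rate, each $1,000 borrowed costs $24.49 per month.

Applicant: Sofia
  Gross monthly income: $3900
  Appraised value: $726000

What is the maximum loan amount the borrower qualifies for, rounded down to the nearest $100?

Payment cap: 22% × $3,900 = $858/month.
At $24.49 per $1,000, that supports 858/24.49 × 1,000 ≈ $35,034 → $35,000.
LTV cap: 85% × $726,000 = $617,100 → $617,100.
Binding constraint: payment-to-income.

$35,000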